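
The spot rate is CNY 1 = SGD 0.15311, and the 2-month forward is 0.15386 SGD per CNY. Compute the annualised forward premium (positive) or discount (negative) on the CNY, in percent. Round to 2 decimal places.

T = 2/12 years.
CNY trades forward at +0.48984% vs spot over the period.
×(1/T) gives 2.94% p.a.

+2.94%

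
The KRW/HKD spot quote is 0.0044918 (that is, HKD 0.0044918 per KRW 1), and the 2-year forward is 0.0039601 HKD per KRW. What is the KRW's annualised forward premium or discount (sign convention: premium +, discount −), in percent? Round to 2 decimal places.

T = 2 years.
Period premium: (0.0039601 − 0.0044918)/0.0044918 = -0.1183713.
Per annum: -0.1183713 / 2 = -0.059186 = -5.92%.

-5.92%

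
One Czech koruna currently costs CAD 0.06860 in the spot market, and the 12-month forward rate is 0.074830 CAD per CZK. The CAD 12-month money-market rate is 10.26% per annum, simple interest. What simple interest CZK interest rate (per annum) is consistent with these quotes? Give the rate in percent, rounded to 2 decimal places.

T = 1 year.
By CIP, F/S equals the CAD-to-CZK growth ratio: 0.07483/0.0686 = 1.0908163.
The CAD side grows by 1 + 0.1026×1 = 1.102600.
That pins the CZK growth at 1.0108026.
(1.0108026 − 1)/T = 0.010803, i.e. 1.08%.

1.08%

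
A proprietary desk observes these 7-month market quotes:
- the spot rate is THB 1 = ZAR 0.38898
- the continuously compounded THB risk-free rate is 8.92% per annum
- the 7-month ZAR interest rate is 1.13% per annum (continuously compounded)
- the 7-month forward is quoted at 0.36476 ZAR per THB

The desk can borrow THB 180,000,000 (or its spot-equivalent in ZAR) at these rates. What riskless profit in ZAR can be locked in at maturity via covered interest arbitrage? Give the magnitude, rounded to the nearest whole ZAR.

T = 7/12 years.
Invest the THB and cover forward: 180,000,000 × 1.0534108556 × 0.36476 = ZAR 69,163,585.86.
Convert at spot and invest in ZAR: 180,000,000 × 0.38898 × 1.0066134395 = ZAR 70,479,449.23.
The quoted forward undervalues THB, so borrow THB, convert to ZAR at spot, deposit the ZAR at 1.13%, and buy THB forward at 0.36476 to cover the loan.
Profit = 70,479,449.23 − 69,163,585.86 = ZAR 1,315,863.

ZAR 1,315,863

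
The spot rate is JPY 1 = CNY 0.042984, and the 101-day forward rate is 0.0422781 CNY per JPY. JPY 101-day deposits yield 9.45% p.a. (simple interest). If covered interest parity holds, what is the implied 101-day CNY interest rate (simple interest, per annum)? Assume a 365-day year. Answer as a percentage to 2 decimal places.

T = 101/365 years.
F/S = 0.0422781/0.042984 = 0.9835776 = (growth of CNY) / (growth of JPY).
JPY growth factor: 1 + 0.0945×101/365 = 1.0261493.
That pins the CNY growth at 1.0092975.
(1.0092975 − 1)/T = 0.033600, i.e. 3.36%.

3.36%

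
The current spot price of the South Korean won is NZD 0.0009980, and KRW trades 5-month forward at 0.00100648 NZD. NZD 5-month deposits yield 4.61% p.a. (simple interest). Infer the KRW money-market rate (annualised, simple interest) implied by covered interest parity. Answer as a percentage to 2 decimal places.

2.55%

T = 5/12 years.
CIP gives F = S · g_NZD/g_KRW, so g_NZD/g_KRW = 0.00100648/0.000998 = 1.0084970.
NZD growth factor: 1 + 0.0461×5/12 = 1.0192083.
Hence g_KRW = 1.0106211.
(1.0106211 − 1)/T = 0.025491, i.e. 2.55%.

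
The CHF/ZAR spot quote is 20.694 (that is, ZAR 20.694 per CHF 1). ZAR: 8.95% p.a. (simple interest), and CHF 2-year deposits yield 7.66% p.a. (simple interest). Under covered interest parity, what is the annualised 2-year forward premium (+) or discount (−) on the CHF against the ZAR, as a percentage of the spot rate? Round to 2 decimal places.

+1.12%

T = 2 years.
CIP forward (ZAR per CHF) = 20.694 × 1.179000/1.153200 = 21.156977.
Annualised premium = (F − S)/S × (1/T) = (21.156977 − 20.694)/20.694 ÷ 2 = 1.12%.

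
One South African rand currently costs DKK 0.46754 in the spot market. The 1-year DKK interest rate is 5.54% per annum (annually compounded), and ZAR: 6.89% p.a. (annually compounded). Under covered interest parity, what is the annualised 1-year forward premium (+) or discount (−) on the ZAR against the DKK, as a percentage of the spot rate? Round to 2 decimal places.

-1.26%

T = 1 year.
CIP forward (DKK per ZAR) = 0.46754 × 1.055400/1.068900 = 0.46163506.
Annualised premium = (F − S)/S × (1/T) = (0.46163506 − 0.46754)/0.46754 ÷ 1 = -1.26%.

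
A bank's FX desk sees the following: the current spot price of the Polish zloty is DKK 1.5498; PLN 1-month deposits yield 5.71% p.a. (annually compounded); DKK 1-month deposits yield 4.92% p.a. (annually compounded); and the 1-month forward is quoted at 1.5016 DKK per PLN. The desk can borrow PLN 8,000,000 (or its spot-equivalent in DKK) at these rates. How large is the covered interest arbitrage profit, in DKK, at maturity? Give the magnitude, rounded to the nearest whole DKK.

T = 1/12 years.
Route A — deposit PLN, sell forward: 8,000,000 × 1.0046381656 × 1.5016 = DKK 12,068,517.36.
Route B — convert at spot, deposit DKK: 8,000,000 × 1.5498 × 1.0040103508 = DKK 12,448,121.93.
The quoted forward undervalues PLN, so borrow PLN, convert to DKK at spot, deposit the DKK at 4.92%, and buy PLN forward at 1.5016 to cover the loan.
Profit = 12,448,121.93 − 12,068,517.36 = DKK 379,605.

DKK 379,605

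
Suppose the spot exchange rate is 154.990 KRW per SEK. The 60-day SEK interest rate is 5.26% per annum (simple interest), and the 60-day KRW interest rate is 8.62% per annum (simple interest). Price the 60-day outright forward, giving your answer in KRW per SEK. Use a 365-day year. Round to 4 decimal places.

T = 60/365 years.
Growth of 1 KRW over T: 1 + 0.0862×60/365 = 1.014169863.
SEK growth factor: 1 + 0.0526×60/365 = 1.008646575.
So F = 154.99 × 1.014169863 / 1.008646575 = 155.838716 (KRW/SEK).

155.8387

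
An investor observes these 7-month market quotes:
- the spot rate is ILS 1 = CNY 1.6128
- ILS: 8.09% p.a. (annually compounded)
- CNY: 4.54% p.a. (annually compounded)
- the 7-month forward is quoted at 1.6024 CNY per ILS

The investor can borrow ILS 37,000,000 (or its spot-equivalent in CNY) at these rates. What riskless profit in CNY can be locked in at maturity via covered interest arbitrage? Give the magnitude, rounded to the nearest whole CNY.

T = 7/12 years.
Keep in ILS, deliver into the forward: 37,000,000·1.0464252684·1.6024 = CNY 62,041,298.45.
Swap to CNY now, deposit: 37,000,000·1.6128·1.0262380724 = CNY 61,239,320.24.
The quoted forward overvalues ILS, so borrow CNY, buy ILS at spot, deposit the ILS at 8.09%, and sell the proceeds forward at 1.6024.
The gap between the two covered legs is CNY 801,978.

CNY 801,978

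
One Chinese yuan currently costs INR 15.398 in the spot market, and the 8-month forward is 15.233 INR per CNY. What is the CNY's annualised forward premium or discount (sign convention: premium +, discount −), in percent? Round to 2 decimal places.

T = 8/12 years.
CNY trades forward at -1.07157% vs spot over the period.
×(1/T) gives -1.61% p.a.

-1.61%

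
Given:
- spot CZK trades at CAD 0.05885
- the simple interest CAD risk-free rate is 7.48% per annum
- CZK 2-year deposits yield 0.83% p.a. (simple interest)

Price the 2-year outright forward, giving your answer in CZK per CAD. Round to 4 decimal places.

15.0265

T = 2 years.
CAD growth factor: 1 + 0.0748×2 = 1.149600.
CZK accumulates by 1 + 0.0083×2 = 1.016600.
CIP: F = S · (grow CAD)/(grow CZK) = 0.05885 × 1.149600/1.016600 = 0.066549243 CAD per CZK.
Invert for CZK per CAD: 1 / 0.066549243 = 15.0265.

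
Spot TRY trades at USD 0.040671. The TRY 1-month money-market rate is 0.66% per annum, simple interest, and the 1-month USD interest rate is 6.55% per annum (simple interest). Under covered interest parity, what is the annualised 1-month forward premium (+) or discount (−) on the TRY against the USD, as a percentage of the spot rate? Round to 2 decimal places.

+5.89%

T = 1/12 years.
CIP forward (USD per TRY) = 0.040671 × 1.0054583/1.000550 = 0.040870516.
Annualised premium = (F − S)/S × (1/T) = (0.040870516 − 0.040671)/0.040671 ÷ (1/12) = 5.89%.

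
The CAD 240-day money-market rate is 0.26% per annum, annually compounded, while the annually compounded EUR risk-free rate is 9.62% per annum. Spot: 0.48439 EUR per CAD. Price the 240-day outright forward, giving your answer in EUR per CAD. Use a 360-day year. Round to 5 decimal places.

0.51409

T = 240/360 years.
Growth of 1 EUR over T: (1 + 0.0962)^(240/360) = 1.0631467.
Growth of 1 CAD over T: (1 + 0.0026)^(240/360) = 1.0017326.
Forward (EUR per CAD) = 0.48439 × 1.0631467 / 1.0017326 = 0.5140869.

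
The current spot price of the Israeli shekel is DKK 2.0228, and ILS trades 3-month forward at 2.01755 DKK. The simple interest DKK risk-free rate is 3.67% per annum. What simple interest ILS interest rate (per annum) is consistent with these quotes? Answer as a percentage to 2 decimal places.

T = 3/12 years.
CIP gives F = S · g_DKK/g_ILS, so g_DKK/g_ILS = 2.01755/2.0228 = 0.9974046.
The DKK side grows by 1 + 0.0367×3/12 = 1.009175.
That pins the ILS growth at 1.011801.
(1.011801 − 1)/T = 0.047204, i.e. 4.72%.

4.72%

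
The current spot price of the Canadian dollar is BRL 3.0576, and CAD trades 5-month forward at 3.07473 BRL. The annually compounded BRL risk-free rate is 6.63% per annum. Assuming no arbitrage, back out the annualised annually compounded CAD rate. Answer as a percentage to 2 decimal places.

5.21%

T = 5/12 years.
By CIP, F/S equals the BRL-to-CAD growth ratio: 3.07473/3.0576 = 1.0056024.
BRL growth factor: (1 + 0.0663)^(5/12) = 1.0271087.
That pins the CAD growth at 1.0213865.
Annualise: 1.0213865^(12/5) − 1 = 0.052098 = 5.21%.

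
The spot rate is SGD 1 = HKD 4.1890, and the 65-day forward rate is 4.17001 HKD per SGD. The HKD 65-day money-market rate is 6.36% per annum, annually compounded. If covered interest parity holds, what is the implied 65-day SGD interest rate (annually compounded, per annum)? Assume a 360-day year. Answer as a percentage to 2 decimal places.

T = 65/360 years.
CIP gives F = S · g_HKD/g_SGD, so g_HKD/g_SGD = 4.17001/4.189 = 0.9954667.
HKD growth factor: (1 + 0.0636)^(65/360) = 1.0111951.
That pins the SGD growth at 1.015800.
r = 1.015800^(360/65) − 1 = 0.090704 → 9.07%.

9.07%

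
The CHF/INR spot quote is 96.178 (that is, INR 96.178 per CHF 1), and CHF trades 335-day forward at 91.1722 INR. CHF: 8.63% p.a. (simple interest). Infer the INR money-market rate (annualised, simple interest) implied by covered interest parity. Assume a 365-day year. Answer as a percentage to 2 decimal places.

T = 335/365 years.
CIP gives F = S · g_INR/g_CHF, so g_INR/g_CHF = 91.1722/96.178 = 0.9479528.
The CHF side grows by 1 + 0.0863×335/365 = 1.0792068.
That pins the INR growth at 1.0230371.
(1.0230371 − 1)/T = 0.025100, i.e. 2.51%.

2.51%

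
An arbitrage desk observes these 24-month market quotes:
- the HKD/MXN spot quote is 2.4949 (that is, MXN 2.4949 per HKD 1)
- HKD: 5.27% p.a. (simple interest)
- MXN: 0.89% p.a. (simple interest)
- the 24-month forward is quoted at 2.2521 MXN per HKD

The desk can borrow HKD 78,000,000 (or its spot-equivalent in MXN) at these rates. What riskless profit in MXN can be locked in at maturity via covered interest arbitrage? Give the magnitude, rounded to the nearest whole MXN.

MXN 3,887,355

T = 2 years.
Keep in HKD, deliver into the forward: 78,000,000·1.105400·2.2521 = MXN 194,178,764.52.
Swap to MXN now, deposit: 78,000,000·2.4949·1.017800 = MXN 198,066,119.16.
The quoted forward undervalues HKD, so borrow HKD, convert to MXN at spot, deposit the MXN at 0.89%, and buy HKD forward at 2.2521 to cover the loan.
The gap between the two covered legs is MXN 3,887,355.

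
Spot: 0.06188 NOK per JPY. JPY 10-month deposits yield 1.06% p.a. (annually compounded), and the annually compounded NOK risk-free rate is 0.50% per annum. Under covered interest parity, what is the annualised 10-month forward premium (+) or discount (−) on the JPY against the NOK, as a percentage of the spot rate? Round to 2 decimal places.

-0.55%

T = 10/12 years.
CIP forward (NOK per JPY) = 0.06188 × 1.0041649/1.0088256 = 0.06159412.
Annualised premium = (F − S)/S × (1/T) = (0.06159412 − 0.06188)/0.06188 ÷ (10/12) = -0.55%.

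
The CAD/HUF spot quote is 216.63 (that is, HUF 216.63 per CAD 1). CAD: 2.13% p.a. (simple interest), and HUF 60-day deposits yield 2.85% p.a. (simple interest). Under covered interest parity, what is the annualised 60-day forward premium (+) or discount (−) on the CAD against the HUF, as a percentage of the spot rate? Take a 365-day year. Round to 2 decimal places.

T = 60/365 years.
CIP forward (HUF per CAD) = 216.63 × 1.0046849/1.0035014 = 216.88549.
(F − S)/S ÷ T = (216.88549 − 216.63)/216.63/(60/365) = 0.007175 → 0.72%.

+0.72%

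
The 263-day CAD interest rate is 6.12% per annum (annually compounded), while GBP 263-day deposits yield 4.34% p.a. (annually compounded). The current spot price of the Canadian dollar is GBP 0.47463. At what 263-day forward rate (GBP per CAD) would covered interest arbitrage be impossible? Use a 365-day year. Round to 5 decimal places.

T = 263/365 years.
GBP growth factor: (1 + 0.0434)^(263/365) = 1.0310856.
CAD accumulates by (1 + 0.0612)^(263/365) = 1.043730.
So F = 0.47463 × 1.0310856 / 1.043730 = 0.4688800 (GBP/CAD).

0.46888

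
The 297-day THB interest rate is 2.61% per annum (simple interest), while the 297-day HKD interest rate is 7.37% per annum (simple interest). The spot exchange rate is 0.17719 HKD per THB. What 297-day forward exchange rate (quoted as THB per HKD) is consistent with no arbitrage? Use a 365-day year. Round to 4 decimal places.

5.4374

T = 297/365 years.
HKD growth factor: 1 + 0.0737×297/365 = 1.0599696.
THB growth factor: 1 + 0.0261×297/365 = 1.0212375.
CIP: F = S · (grow HKD)/(grow THB) = 0.17719 × 1.0599696/1.0212375 = 0.1839102 HKD per THB.
Quoted the other way: 1/0.1839102 = 5.4374 THB per HKD.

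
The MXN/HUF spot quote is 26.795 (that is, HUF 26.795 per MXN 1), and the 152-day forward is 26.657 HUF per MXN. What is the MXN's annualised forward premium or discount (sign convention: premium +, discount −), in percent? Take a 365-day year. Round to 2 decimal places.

T = 152/365 years.
Period premium: (26.657 − 26.795)/26.795 = -0.0051502.
×(1/T) gives -1.24% p.a.

-1.24%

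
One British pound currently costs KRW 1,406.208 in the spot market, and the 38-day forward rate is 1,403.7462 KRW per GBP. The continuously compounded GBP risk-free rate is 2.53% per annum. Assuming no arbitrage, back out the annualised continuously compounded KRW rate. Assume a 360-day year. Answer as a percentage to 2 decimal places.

0.87%

T = 38/360 years.
F/S = 1403.7462/1406.208 = 0.9982493 = (growth of KRW) / (growth of GBP).
GBP growth factor: e^(0.0253×38/360) = 1.0026741.
Hence g_KRW = 1.0009187.
Take logs: ln 1.0009187 / (38/360) = 0.008699, so 0.87%.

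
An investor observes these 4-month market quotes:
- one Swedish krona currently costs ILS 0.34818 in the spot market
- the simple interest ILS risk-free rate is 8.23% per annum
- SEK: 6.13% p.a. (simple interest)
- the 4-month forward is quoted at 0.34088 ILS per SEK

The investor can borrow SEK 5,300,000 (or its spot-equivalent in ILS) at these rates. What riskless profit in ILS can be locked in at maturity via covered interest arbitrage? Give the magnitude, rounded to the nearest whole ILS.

T = 4/12 years.
Keep in SEK, deliver into the forward: 5,300,000·1.020433333·0.34088 = ILS 1,843,580.17.
Swap to ILS now, deposit: 5,300,000·0.34818·1.027433333 = ILS 1,895,978.21.
The quoted forward undervalues SEK, so borrow SEK, convert to ILS at spot, deposit the ILS at 8.23%, and buy SEK forward at 0.34088 to cover the loan.
Profit = 1,895,978.21 − 1,843,580.17 = ILS 52,398.

ILS 52,398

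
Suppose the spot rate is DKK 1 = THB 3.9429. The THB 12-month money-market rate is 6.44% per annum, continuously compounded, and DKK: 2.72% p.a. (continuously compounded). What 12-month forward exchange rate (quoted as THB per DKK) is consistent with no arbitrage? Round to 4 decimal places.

4.0923

T = 1 year.
Growth of 1 THB over T: e^(0.0644×1) = 1.0665189.
DKK accumulates by e^(0.0272×1) = 1.0275733.
Forward (THB per DKK) = 3.9429 × 1.0665189 / 1.0275733 = 4.092338.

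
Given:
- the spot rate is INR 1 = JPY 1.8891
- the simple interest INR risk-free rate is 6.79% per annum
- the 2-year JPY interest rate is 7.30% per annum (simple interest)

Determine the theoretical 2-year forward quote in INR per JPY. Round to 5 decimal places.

T = 2 years.
JPY growth factor: 1 + 0.0730×2 = 1.146000.
INR accumulates by 1 + 0.0679×2 = 1.135800.
CIP: F = S · (grow JPY)/(grow INR) = 1.8891 × 1.146000/1.135800 = 1.906065 JPY per INR.
Invert for INR per JPY: 1 / 1.906065 = 0.52464.

0.52464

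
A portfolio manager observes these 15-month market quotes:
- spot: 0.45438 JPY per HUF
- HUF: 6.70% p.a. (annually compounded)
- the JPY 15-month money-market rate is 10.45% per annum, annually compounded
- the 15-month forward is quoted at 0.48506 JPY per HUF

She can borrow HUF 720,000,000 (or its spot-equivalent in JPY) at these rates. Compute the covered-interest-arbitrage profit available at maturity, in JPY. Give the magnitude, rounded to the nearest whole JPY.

T = 15/12 years.
Route A — deposit HUF, sell forward: 720,000,000 × 1.08443998989 × 0.48506 = JPY 378,733,292.28.
Route B — convert at spot, deposit JPY: 720,000,000 × 0.45438 × 1.13228864027 = JPY 370,432,304.90.
The quoted forward overvalues HUF, so borrow JPY, buy HUF at spot, deposit the HUF at 6.70%, and sell the proceeds forward at 0.48506.
Profit = 378,733,292.28 − 370,432,304.90 = JPY 8,300,987.

JPY 8,300,987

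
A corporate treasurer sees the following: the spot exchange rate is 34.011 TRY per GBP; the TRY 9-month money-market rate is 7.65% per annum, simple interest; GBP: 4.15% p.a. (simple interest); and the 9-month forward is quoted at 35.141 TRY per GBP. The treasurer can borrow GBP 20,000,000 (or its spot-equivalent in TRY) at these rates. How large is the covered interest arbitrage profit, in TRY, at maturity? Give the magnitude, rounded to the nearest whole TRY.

T = 9/12 years.
Invest the GBP and cover forward: 20,000,000 × 1.031125 × 35.141 = TRY 724,695,272.50.
Convert at spot and invest in TRY: 20,000,000 × 34.011 × 1.057375 = TRY 719,247,622.50.
The quoted forward overvalues GBP, so borrow TRY, buy GBP at spot, deposit the GBP at 4.15%, and sell the proceeds forward at 35.141.
Profit = 724,695,272.50 − 719,247,622.50 = TRY 5,447,650.

TRY 5,447,650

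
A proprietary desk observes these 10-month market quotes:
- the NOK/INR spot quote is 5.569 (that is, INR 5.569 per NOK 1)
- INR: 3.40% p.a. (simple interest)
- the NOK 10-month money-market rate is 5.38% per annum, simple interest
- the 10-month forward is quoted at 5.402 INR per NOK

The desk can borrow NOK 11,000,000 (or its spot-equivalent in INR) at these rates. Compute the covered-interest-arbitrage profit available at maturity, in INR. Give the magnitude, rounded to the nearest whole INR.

INR 908,585

T = 10/12 years.
Route A — deposit NOK, sell forward: 11,000,000 × 1.0448333333 × 5.402 = INR 62,086,086.33.
Route B — convert at spot, deposit INR: 11,000,000 × 5.569 × 1.0283333333 = INR 62,994,671.66.
The quoted forward undervalues NOK, so borrow NOK, convert to INR at spot, deposit the INR at 3.40%, and buy NOK forward at 5.402 to cover the loan.
The gap between the two covered legs is INR 908,585.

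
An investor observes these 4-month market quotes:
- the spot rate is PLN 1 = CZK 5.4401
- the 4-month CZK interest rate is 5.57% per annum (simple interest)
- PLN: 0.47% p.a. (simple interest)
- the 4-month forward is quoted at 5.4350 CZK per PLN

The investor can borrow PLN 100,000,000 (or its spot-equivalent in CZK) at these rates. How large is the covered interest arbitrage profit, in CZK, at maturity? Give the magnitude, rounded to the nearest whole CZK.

CZK 9,758,969

T = 4/12 years.
Keep in PLN, deliver into the forward: 100,000,000·1.00156666667·5.4350 = CZK 544,351,483.34.
Swap to CZK now, deposit: 100,000,000·5.4401·1.01856666667 = CZK 554,110,452.34.
The quoted forward undervalues PLN, so borrow PLN, convert to CZK at spot, deposit the CZK at 5.57%, and buy PLN forward at 5.4350 to cover the loan.
Profit = 554,110,452.34 − 544,351,483.34 = CZK 9,758,969.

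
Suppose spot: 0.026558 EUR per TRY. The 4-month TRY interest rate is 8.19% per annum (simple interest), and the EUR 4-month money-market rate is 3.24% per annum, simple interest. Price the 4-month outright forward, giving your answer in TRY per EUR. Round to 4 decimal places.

38.2681

T = 4/12 years.
EUR growth factor: 1 + 0.0324×4/12 = 1.010800.
Growth of 1 TRY over T: 1 + 0.0819×4/12 = 1.027300.
So F = 0.026558 × 1.010800 / 1.027300 = 0.026131438 (EUR/TRY).
Invert for TRY per EUR: 1 / 0.026131438 = 38.2681.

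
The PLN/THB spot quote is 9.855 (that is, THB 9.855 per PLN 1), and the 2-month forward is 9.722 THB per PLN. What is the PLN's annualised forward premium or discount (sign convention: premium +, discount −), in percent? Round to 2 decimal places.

T = 2/12 years.
Period premium: (9.722 − 9.855)/9.855 = -0.0134957.
Annualise by dividing by T: -0.0134957 / (2/12) = -0.080974 → -8.10%.

-8.10%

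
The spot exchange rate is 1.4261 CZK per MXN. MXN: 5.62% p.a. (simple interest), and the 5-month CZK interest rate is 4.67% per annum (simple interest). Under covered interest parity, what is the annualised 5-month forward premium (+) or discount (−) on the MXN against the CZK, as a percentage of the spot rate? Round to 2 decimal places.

T = 5/12 years.
CIP forward (CZK per MXN) = 1.4261 × 1.0194583/1.0234167 = 1.4205841.
Annualised premium = (F − S)/S × (1/T) = (1.4205841 − 1.4261)/1.4261 ÷ (5/12) = -0.93%.

-0.93%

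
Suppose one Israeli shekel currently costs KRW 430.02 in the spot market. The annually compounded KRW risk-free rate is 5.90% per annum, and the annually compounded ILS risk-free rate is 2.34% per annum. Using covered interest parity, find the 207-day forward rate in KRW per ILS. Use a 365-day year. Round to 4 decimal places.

438.4406

T = 207/365 years.
KRW growth factor: (1 + 0.0590)^(207/365) = 1.033044616.
ILS growth factor: (1 + 0.0234)^(207/365) = 1.013204214.
So F = 430.02 × 1.033044616 / 1.013204214 = 438.440582 (KRW/ILS).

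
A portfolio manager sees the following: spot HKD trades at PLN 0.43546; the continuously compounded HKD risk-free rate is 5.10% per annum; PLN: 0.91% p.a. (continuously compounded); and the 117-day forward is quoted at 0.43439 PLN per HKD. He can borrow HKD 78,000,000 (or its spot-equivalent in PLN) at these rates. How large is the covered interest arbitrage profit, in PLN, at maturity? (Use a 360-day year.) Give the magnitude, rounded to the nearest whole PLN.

T = 117/360 years.
Invest the HKD and cover forward: 78,000,000 × 1.0167131274 × 0.43439 = PLN 34,448,701.20.
Convert at spot and invest in PLN: 78,000,000 × 0.43546 × 1.0029618777 = PLN 34,066,482.78.
The quoted forward overvalues HKD, so borrow PLN, buy HKD at spot, deposit the HKD at 5.10%, and sell the proceeds forward at 0.43439.
Arbitrage profit = |34,448,701.20 − 34,066,482.78| = PLN 382,218.

PLN 382,218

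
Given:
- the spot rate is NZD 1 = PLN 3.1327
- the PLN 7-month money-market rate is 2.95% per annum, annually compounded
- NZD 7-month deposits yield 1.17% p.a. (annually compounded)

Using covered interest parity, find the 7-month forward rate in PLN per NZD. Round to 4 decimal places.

3.1647

T = 7/12 years.
Growth of 1 PLN over T: (1 + 0.0295)^(7/12) = 1.017104.
NZD growth factor: (1 + 0.0117)^(7/12) = 1.0068085.
Forward (PLN per NZD) = 3.1327 × 1.017104 / 1.0068085 = 3.164735.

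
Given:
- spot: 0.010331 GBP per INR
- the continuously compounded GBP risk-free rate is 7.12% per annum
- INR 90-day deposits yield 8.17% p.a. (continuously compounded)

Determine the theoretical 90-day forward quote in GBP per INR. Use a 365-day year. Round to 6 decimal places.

T = 90/365 years.
GBP growth factor: e^(0.0712×90/365) = 1.0177112.
INR growth factor: e^(0.0817×90/365) = 1.0203495.
Forward (GBP per INR) = 0.010331 × 1.0177112 / 1.0203495 = 0.01030429.

0.010304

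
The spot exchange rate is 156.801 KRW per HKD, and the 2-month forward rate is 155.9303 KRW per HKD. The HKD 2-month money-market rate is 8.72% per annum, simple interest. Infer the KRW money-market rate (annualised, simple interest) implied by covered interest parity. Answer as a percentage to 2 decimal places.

T = 2/12 years.
By CIP, F/S equals the KRW-to-HKD growth ratio: 155.9303/156.801 = 0.9944471.
The HKD side grows by 1 + 0.0872×2/12 = 1.0145333.
So the KRW growth factor = 1.0088997.
(1.0088997 − 1)/T = 0.053398, i.e. 5.34%.

5.34%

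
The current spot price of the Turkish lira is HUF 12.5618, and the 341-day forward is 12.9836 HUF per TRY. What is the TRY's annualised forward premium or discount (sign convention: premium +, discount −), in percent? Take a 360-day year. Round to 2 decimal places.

T = 341/360 years.
TRY trades forward at +3.35780% vs spot over the period.
×(1/T) gives 3.54% p.a.

+3.54%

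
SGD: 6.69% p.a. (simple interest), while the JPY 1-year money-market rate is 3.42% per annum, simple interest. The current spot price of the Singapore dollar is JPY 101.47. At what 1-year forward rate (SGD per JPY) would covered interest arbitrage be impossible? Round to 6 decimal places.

0.010167

T = 1 year.
Growth of 1 JPY over T: 1 + 0.0342×1 = 1.034200.
Growth of 1 SGD over T: 1 + 0.0669×1 = 1.066900.
CIP: F = S · (grow JPY)/(grow SGD) = 101.47 × 1.034200/1.066900 = 98.35999 JPY per SGD.
Invert for SGD per JPY: 1 / 98.35999 = 0.010167.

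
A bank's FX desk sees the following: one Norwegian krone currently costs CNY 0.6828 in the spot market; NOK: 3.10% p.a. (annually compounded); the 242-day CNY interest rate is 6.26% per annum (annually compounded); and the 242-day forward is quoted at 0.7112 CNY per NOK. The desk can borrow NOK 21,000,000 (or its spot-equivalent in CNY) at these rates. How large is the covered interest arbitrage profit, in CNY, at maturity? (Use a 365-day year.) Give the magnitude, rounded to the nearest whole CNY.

T = 242/365 years.
Keep in NOK, deliver into the forward: 21,000,000·1.0204475251·0.7112 = CNY 15,240,587.88.
Swap to CNY now, deposit: 21,000,000·0.6828·1.0410786645 = CNY 14,927,818.75.
The quoted forward overvalues NOK, so borrow CNY, buy NOK at spot, deposit the NOK at 3.10%, and sell the proceeds forward at 0.7112.
The gap between the two covered legs is CNY 312,769.

CNY 312,769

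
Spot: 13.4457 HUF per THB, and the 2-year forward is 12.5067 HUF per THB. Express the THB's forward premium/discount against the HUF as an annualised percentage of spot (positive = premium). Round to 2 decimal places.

T = 2 years.
THB trades forward at -6.98365% vs spot over the period.
Per annum: -0.0698365 / 2 = -0.034918 = -3.49%.

-3.49%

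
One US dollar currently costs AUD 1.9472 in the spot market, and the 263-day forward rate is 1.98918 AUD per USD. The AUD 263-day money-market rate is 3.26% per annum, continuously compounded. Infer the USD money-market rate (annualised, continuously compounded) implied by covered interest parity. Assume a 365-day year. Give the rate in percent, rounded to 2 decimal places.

0.30%

T = 263/365 years.
F/S = 1.98918/1.9472 = 1.0215592 = (growth of AUD) / (growth of USD).
AUD growth factor: e^(0.0326×263/365) = 1.0237679.
So the USD growth factor = 1.0021621.
Take logs: ln 1.0021621 / (263/365) = 0.002997, so 0.30%.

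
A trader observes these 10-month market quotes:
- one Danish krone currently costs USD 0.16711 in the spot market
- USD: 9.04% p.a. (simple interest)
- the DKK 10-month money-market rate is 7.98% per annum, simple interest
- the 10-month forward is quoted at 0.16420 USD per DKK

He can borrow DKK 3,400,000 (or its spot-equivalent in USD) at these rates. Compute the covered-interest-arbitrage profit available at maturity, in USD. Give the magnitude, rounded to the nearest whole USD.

T = 10/12 years.
Route A — deposit DKK, sell forward: 3,400,000 × 1.066500 × 0.16420 = USD 595,405.62.
Route B — convert at spot, deposit USD: 3,400,000 × 0.16711 × 1.07533333 = USD 610,976.44.
The quoted forward undervalues DKK, so borrow DKK, convert to USD at spot, deposit the USD at 9.04%, and buy DKK forward at 0.16420 to cover the loan.
The gap between the two covered legs is USD 15,571.

USD 15,571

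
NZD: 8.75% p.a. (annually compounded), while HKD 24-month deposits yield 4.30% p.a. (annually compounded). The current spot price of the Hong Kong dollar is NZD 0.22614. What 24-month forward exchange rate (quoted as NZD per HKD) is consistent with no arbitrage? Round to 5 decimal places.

0.24585

T = 2 years.
NZD accumulates by (1 + 0.0875)^2 = 1.1826562.
Growth of 1 HKD over T: (1 + 0.0430)^2 = 1.087849.
Forward (NZD per HKD) = 0.22614 × 1.1826562 / 1.087849 = 0.2458483.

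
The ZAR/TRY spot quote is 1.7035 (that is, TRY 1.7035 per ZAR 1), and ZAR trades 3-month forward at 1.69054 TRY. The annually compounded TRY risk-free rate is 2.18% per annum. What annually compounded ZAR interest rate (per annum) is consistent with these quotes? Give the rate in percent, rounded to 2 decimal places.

5.35%

T = 3/12 years.
By CIP, F/S equals the TRY-to-ZAR growth ratio: 1.69054/1.7035 = 0.9923921.
TRY growth factor: (1 + 0.0218)^(3/12) = 1.005406.
That pins the ZAR growth at 1.0131137.
r = 1.0131137^(12/3) − 1 = 0.053496 → 5.35%.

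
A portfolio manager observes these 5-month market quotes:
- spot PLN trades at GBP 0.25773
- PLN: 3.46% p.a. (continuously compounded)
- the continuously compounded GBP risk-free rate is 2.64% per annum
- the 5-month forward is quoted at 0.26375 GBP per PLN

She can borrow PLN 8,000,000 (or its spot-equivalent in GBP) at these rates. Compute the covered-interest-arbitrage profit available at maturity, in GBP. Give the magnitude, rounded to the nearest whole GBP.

T = 5/12 years.
Route A — deposit PLN, sell forward: 8,000,000 × 1.014521088 × 0.26375 = GBP 2,140,639.50.
Route B — convert at spot, deposit GBP: 8,000,000 × 0.25773 × 1.011060722 = GBP 2,084,645.44.
The quoted forward overvalues PLN, so borrow GBP, buy PLN at spot, deposit the PLN at 3.46%, and sell the proceeds forward at 0.26375.
Profit = 2,140,639.50 − 2,084,645.44 = GBP 55,994.

GBP 55,994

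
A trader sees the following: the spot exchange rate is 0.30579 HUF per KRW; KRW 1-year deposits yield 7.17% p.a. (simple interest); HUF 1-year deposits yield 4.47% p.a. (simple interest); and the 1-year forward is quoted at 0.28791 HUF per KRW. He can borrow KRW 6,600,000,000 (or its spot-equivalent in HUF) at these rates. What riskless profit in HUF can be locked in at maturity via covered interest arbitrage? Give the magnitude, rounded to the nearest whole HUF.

HUF 71,977,396

T = 1 year.
Route A — deposit KRW, sell forward: 6,600,000,000 × 1.071700 × 0.28791 = HUF 2,036,450,770.20.
Route B — convert at spot, deposit HUF: 6,600,000,000 × 0.30579 × 1.044700 = HUF 2,108,428,165.80.
The quoted forward undervalues KRW, so borrow KRW, convert to HUF at spot, deposit the HUF at 4.47%, and buy KRW forward at 0.28791 to cover the loan.
Profit = 2,108,428,165.80 − 2,036,450,770.20 = HUF 71,977,396.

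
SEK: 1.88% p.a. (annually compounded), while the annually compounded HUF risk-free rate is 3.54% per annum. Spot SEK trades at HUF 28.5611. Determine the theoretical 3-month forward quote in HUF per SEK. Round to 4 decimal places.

T = 3/12 years.
HUF accumulates by (1 + 0.0354)^(3/12) = 1.00873488.
Growth of 1 SEK over T: (1 + 0.0188)^(3/12) = 1.00466722.
Forward (HUF per SEK) = 28.5611 × 1.00873488 / 1.00466722 = 28.676737.

28.6767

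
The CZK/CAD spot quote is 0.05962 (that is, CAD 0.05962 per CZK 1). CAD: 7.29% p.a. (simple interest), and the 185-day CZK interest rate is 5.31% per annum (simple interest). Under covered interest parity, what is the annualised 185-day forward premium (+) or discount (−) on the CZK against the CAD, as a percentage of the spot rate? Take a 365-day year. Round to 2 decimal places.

T = 185/365 years.
CIP forward (CAD per CZK) = 0.05962 × 1.0369493/1.0269137 = 0.06020264.
(F − S)/S ÷ T = (0.06020264 − 0.05962)/0.05962/(185/365) = 0.019281 → 1.93%.

+1.93%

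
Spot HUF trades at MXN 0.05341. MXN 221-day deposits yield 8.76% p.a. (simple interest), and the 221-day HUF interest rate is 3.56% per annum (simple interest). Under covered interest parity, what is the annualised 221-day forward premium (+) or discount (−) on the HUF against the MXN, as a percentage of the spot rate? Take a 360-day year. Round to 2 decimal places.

+5.09%

T = 221/360 years.
F = S · g_MXN/g_HUF = 0.05341 × 1.0537767/1.0218544 = 0.05507851.
(F − S)/S ÷ T = (0.05507851 − 0.05341)/0.05341/(221/360) = 0.050888 → 5.09%.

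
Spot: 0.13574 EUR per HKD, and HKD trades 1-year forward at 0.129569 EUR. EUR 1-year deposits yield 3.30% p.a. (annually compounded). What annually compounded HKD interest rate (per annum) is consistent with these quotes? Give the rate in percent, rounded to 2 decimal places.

T = 1 year.
F/S = 0.129569/0.13574 = 0.9545381 = (growth of EUR) / (growth of HKD).
EUR growth factor: (1 + 0.0330)^1 = 1.033000.
So the HKD growth factor = 1.0821988.
r = 1.0821988^(1/1) − 1 = 0.082199 → 8.22%.

8.22%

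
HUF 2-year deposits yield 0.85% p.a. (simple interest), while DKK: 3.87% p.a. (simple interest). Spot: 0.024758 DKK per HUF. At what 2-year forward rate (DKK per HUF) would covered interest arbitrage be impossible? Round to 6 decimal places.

0.026228

T = 2 years.
DKK growth factor: 1 + 0.0387×2 = 1.077400.
Growth of 1 HUF over T: 1 + 0.0085×2 = 1.017000.
So F = 0.024758 × 1.077400 / 1.017000 = 0.02622839 (DKK/HUF).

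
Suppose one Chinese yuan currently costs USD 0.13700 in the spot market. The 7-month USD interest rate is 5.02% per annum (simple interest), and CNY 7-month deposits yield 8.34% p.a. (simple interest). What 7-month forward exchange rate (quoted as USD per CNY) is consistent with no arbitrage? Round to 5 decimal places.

0.13447

T = 7/12 years.
Growth of 1 USD over T: 1 + 0.0502×7/12 = 1.0292833.
Growth of 1 CNY over T: 1 + 0.0834×7/12 = 1.048650.
CIP: F = S · (grow USD)/(grow CNY) = 0.137 × 1.0292833/1.048650 = 0.1344699 USD per CNY.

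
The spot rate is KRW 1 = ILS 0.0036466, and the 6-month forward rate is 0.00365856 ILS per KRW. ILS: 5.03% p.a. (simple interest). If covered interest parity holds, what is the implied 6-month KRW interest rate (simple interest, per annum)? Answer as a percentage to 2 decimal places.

T = 6/12 years.
CIP gives F = S · g_ILS/g_KRW, so g_ILS/g_KRW = 0.00365856/0.0036466 = 1.0032798.
The ILS side grows by 1 + 0.0503×6/12 = 1.025150.
So the KRW growth factor = 1.0217987.
r = (1.0217987 − 1)/(6/12) = 0.043597 → 4.36%.

4.36%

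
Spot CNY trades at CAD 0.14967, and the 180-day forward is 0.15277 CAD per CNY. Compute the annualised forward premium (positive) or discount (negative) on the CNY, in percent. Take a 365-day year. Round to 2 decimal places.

T = 180/365 years.
(F − S)/S = (0.15277 − 0.14967)/0.14967 = 0.0207122.
Annualise by dividing by T: 0.0207122 / (180/365) = 0.042000 → 4.20%.

+4.20%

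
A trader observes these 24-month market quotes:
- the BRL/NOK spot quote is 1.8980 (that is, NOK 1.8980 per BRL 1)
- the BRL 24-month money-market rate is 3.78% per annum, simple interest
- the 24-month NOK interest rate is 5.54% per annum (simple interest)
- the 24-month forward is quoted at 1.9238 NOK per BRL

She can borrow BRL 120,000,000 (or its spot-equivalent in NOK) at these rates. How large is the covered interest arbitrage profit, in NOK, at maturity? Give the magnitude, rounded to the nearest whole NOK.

NOK 4,687,094

T = 2 years.
Route A — deposit BRL, sell forward: 120,000,000 × 1.075600 × 1.9238 = NOK 248,308,713.60.
Route B — convert at spot, deposit NOK: 120,000,000 × 1.8980 × 1.110800 = NOK 252,995,808.00.
The quoted forward undervalues BRL, so borrow BRL, convert to NOK at spot, deposit the NOK at 5.54%, and buy BRL forward at 1.9238 to cover the loan.
Arbitrage profit = |248,308,713.60 − 252,995,808.00| = NOK 4,687,094.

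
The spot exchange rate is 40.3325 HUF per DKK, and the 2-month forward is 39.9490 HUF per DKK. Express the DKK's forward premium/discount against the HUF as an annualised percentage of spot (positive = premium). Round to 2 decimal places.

T = 2/12 years.
(F − S)/S = (39.9490 − 40.3325)/40.3325 = -0.0095085.
×(1/T) gives -5.71% p.a.

-5.71%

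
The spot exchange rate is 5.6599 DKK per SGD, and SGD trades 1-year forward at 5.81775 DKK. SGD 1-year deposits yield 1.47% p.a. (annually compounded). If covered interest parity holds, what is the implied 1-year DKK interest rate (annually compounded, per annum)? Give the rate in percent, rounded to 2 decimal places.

T = 1 year.
By CIP, F/S equals the DKK-to-SGD growth ratio: 5.81775/5.6599 = 1.0278892.
The SGD side grows by (1 + 0.0147)^1 = 1.014700.
That pins the DKK growth at 1.0429992.
Annualise: 1.0429992^(1/1) − 1 = 0.042999 = 4.30%.

4.30%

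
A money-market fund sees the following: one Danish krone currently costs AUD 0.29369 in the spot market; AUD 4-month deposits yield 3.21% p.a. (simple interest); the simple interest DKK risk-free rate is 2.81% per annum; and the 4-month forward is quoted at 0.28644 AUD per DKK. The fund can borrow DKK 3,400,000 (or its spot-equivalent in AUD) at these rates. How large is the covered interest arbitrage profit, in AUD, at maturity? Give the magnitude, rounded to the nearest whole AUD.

T = 4/12 years.
Invest the DKK and cover forward: 3,400,000 × 1.00936667 × 0.28644 = AUD 983,018.16.
Convert at spot and invest in AUD: 3,400,000 × 0.29369 × 1.010700 = AUD 1,009,230.44.
The quoted forward undervalues DKK, so borrow DKK, convert to AUD at spot, deposit the AUD at 3.21%, and buy DKK forward at 0.28644 to cover the loan.
Arbitrage profit = |983,018.16 − 1,009,230.44| = AUD 26,212.

AUD 26,212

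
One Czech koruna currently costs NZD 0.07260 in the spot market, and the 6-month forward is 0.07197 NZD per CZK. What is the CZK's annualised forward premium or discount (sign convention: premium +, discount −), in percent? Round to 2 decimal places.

-1.74%

T = 6/12 years.
Period premium: (0.07197 − 0.0726)/0.0726 = -0.0086777.
×(1/T) gives -1.74% p.a.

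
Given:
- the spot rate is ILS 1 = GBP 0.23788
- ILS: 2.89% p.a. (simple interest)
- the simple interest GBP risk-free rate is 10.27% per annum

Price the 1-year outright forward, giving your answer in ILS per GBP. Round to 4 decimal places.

T = 1 year.
GBP accumulates by 1 + 0.1027×1 = 1.102700.
ILS accumulates by 1 + 0.0289×1 = 1.028900.
Forward (GBP per ILS) = 0.23788 × 1.102700 / 1.028900 = 0.2549424.
Quoted the other way: 1/0.2549424 = 3.9225 ILS per GBP.

3.9225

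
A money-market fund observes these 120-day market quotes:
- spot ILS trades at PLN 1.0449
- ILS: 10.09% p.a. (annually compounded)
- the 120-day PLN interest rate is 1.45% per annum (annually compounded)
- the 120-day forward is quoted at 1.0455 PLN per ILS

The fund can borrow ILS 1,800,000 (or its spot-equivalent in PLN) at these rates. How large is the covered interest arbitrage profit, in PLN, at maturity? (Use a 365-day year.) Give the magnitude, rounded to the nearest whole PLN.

PLN 52,582

T = 120/365 years.
Route A — deposit ILS, sell forward: 1,800,000 × 1.032108436 × 1.0455 = PLN 1,942,324.87.
Route B — convert at spot, deposit PLN: 1,800,000 × 1.0449 × 1.00474411 = PLN 1,889,742.82.
The quoted forward overvalues ILS, so borrow PLN, buy ILS at spot, deposit the ILS at 10.09%, and sell the proceeds forward at 1.0455.
The gap between the two covered legs is PLN 52,582.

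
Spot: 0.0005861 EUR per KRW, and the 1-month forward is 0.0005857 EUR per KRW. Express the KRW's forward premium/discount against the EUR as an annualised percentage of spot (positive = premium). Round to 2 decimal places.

-0.82%

T = 1/12 years.
Period premium: (0.0005857 − 0.0005861)/0.0005861 = -0.0006825.
Per annum: -0.0006825 / (1/12) = -0.008190 = -0.82%.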